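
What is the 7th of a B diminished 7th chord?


Let's work it out.
Diminished 7th chord = root + minor 3rd + diminished 5th + diminished 7th
Seventh chords stack in thirds, so the letter names are B-D-F-A
Root: B
Minor 3rd above B: D
Diminished 5th above B: F
Diminished 7th above B: Ab
The 7th = Ab


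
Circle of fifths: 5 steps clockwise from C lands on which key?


Step by step:
Each clockwise step on the circle of fifths moves up a perfect 5th
From C: C → G → D → A → E → B
= B


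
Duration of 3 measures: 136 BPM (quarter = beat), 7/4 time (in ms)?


Step by step:
Quarter-note beat duration = 60000 / 136 ms
Beats per measure (7/4) = 7
One measure = 7 × 60000 / 136 = 420000 / 136 ms
3 measures = 3 × 420000 / 136 = 1260000 / 136
= 9264.7 ms


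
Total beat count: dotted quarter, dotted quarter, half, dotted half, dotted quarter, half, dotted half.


Reasoning:
Beat values:
  dotted quarter = 1.5 beats
  dotted quarter = 1.5 beats
  half = 2 beats
  dotted half = 3 beats
  dotted quarter = 1.5 beats
  half = 2 beats
  dotted half = 3 beats
Sum = 1.5 + 1.5 + 2 + 3 + 1.5 + 2 + 3
= 14.5 beats


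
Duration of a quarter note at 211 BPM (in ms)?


One quarter-note beat = 60000 / BPM = 60000 / 211 ms
Duration = 60000 / 211
= 284.4 ms


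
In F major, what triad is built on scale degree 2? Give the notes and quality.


F major scale: F G A Bb C D E
Diatonic triad on degree 2 stacks scale notes 2, 4, 6: G Bb D
G→Bb = 3 semitones; G→D = 7 semitones → minor triad
= G Bb D (minor)


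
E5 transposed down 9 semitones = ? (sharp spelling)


Solution.
E5: chromatic position 4 in octave 5 → absolute = 5×12 + 4 = 64
Transpose down 9: 64 - 9 = 55
55 = 4×12 + 7 → G in octave 4
Result = G4


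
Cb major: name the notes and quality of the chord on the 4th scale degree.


Reasoning:
Cb major scale: Cb Db Eb Fb Gb Ab Bb
Diatonic triad on degree 4 stacks scale notes 4, 6, 1: Fb Ab Cb
Fb→Ab = 4 semitones; Fb→Cb = 7 semitones → major triad
= Fb Ab Cb (major)


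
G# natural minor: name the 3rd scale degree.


Solution.
Natural minor scale pattern: W-H-W-W-H-W-W (2-1-2-2-1-2-2 semitones)
Starting from G#:
  G# + 2 semitones → A#
  A# + 1 semitone → B
  B + 2 semitones → C#
  C# + 2 semitones → D#
  D# + 1 semitone → E
  E + 2 semitones → F#
  F# + 2 semitones → G#
Scale: G# A# B C# D# E F#
Degree 3 = B


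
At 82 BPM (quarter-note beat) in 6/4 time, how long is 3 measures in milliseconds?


Step by step:
Quarter-note beat duration = 60000 / 82 ms
Beats per measure (6/4) = 6
One measure = 6 × 60000 / 82 = 360000 / 82 ms
3 measures = 3 × 360000 / 82 = 1080000 / 82
= 13170.7 ms


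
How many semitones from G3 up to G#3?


Reasoning:
Absolute semitone position = octave×12 + chromatic position
G3: 3×12 + 7 = 43
G#3: 3×12 + 8 = 44
Difference = 44 - 43 = 1
= 1 semitone


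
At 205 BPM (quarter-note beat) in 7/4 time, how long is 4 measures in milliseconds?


Quarter-note beat duration = 60000 / 205 ms
Beats per measure (7/4) = 7
One measure = 7 × 60000 / 205 = 420000 / 205 ms
4 measures = 4 × 420000 / 205 = 1680000 / 205
= 8195.1 ms


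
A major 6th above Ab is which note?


Solution.
A 6th spans 6 letter names, so from A we land on F
A major 6th = 9 semitones above Ab
Spell F at that pitch: F
= F


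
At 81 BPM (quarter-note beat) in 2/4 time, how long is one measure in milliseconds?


Working:
Quarter-note beat duration = 60000 / 81 ms
Beats per measure (2/4) = 2
One measure = 2 × 60000 / 81 = 120000 / 81 ms
= 1481.5 ms


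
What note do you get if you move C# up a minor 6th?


Working:
minor 6th: 6 letter names, 8 semitones
Letter: C + 5 → A
Pitch: C# + 8 semitones, spelled as an A → A
= A


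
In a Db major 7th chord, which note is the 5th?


Let's work it out.
Major 7th chord = root + major 3rd + perfect 5th + major 7th
Seventh chords stack in thirds, so the letter names are D-F-A-C
Root: Db
Major 3rd above Db: F
Perfect 5th above Db: Ab
Major 7th above Db: C
The 5th = Ab


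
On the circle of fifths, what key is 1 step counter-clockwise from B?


Each counter-clockwise step moves down a perfect 5th (= up a perfect 4th)
From B: B → E
= E


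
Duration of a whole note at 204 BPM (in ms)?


Let's work it out.
One quarter-note beat = 60000 / BPM = 60000 / 204 ms
Whole note = 4 × quarter note
Duration = 4 × 60000 / 204 = 240000 / 204
= 1176.5 ms


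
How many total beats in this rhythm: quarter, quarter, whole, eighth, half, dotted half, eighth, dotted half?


Working:
Beat values:
  quarter = 1 beat
  quarter = 1 beat
  whole = 4 beats
  eighth = 0.5 beats
  half = 2 beats
  dotted half = 3 beats
  eighth = 0.5 beats
  dotted half = 3 beats
Sum = 1 + 1 + 4 + 0.5 + 2 + 3 + 0.5 + 3
= 15 beats


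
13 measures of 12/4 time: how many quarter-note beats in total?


Time signature 12/4: the bottom number 4 means the quarter note gets one count
The top number 12 means 12 quarter-note beats per measure
Total = 12 × 13 measures
= 156 quarter-note beats


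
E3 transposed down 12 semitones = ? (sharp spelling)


Let's work it out.
E3: chromatic position 4 in octave 3 → absolute = 3×12 + 4 = 40
Transpose down 12: 40 - 12 = 28
28 = 2×12 + 4 → E in octave 2
Result = E2


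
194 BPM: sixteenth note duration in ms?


Working:
One quarter-note beat = 60000 / BPM = 60000 / 194 ms
Sixteenth note = 1/4 × quarter note
Duration = 1/4 × 60000 / 194 = 15000 / 194
= 77.3 ms


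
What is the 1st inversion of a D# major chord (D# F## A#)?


Reasoning:
Root position: D# F## A#
1st inversion: move root up an octave
Bass note: F##
Notes (bottom to top) = F## A# D#


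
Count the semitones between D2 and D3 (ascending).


Absolute semitone position = octave×12 + chromatic position
D2: 2×12 + 2 = 26
D3: 3×12 + 2 = 38
Difference = 38 - 26 = 12
= 12 semitones


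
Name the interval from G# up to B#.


Let's work it out.
Letter names: G → B spans 3 letter names → a 3rd
Semitones: G# → B# = 4 half-steps
A 3rd of 4 semitones is a major 3rd
= major 3rd


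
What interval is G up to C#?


Let's work it out.
Letter names: G → C spans 4 letter names → a 4th
Semitones: G → C# = 6 half-steps
A 4th of 6 semitones is an augmented 4th
= augmented 4th


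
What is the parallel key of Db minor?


Let's work it out.
Parallel keys share the same tonic but differ in mode
Db minor → parallel is Db major
= Db major


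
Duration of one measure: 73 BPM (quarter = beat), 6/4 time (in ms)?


Quarter-note beat duration = 60000 / 73 ms
Beats per measure (6/4) = 6
One measure = 6 × 60000 / 73 = 360000 / 73 ms
= 4931.5 ms


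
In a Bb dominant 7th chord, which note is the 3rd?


Reasoning:
Dominant 7th chord = root + major 3rd + perfect 5th + minor 7th
Seventh chords stack in thirds, so the letter names are B-D-F-A
Root: Bb
Major 3rd above Bb: D
Perfect 5th above Bb: F
Minor 7th above Bb: Ab
The 3rd = D


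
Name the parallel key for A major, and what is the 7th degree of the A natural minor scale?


Working:
Parallel keys share the same tonic but differ in mode
A major → parallel is A minor
A natural minor scale: A B C D E F G
= A minor; 7th degree = G


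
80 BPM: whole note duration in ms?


Let's work it out.
One quarter-note beat = 60000 / BPM = 60000 / 80 ms
Whole note = 4 × quarter note
Duration = 4 × 60000 / 80 = 240000 / 80
= 3000.0 ms


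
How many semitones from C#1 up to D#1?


Solution.
Absolute semitone position = octave×12 + chromatic position
C#1: 1×12 + 1 = 13
D#1: 1×12 + 3 = 15
Difference = 15 - 13 = 2
= 2 semitones


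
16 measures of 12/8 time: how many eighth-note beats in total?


Time signature 12/8: the bottom number 8 means the eighth note gets one count
The top number 12 means 12 eighth-note beats per measure
Total = 12 × 16 measures
= 192 eighth-note beats


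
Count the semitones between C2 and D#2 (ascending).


Reasoning:
Absolute semitone position = octave×12 + chromatic position
C2: 2×12 + 0 = 24
D#2: 2×12 + 3 = 27
Difference = 27 - 24 = 3
= 3 semitones


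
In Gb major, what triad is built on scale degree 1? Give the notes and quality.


Gb major scale: Gb Ab Bb Cb Db Eb F
Diatonic triad on degree 1 stacks scale notes 1, 3, 5: Gb Bb Db
Gb→Bb = 4 semitones; Gb→Db = 7 semitones → major triad
= Gb Bb Db (major)


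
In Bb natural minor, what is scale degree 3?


Natural minor scale pattern: W-H-W-W-H-W-W (2-1-2-2-1-2-2 semitones)
Starting from Bb:
  Bb + 2 semitones → C
  C + 1 semitone → Db
  Db + 2 semitones → Eb
  Eb + 2 semitones → F
  F + 1 semitone → Gb
  Gb + 2 semitones → Ab
  Ab + 2 semitones → Bb
Scale: Bb C Db Eb F Gb Ab
Degree 3 = Db


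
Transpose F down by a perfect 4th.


Working:
perfect 4th: 4 letter names, 5 semitones
Letter: F - 3 → C
Pitch: F - 5 semitones, spelled as a C → C
= C


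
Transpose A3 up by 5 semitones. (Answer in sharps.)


Solution.
A3: chromatic position 9 in octave 3 → absolute = 3×12 + 9 = 45
Transpose up 5: 45 + 5 = 50
50 = 4×12 + 2 → D in octave 4
Result = D4


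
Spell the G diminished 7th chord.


Reasoning:
Diminished 7th chord = root + minor 3rd + diminished 5th + diminished 7th
Seventh chords stack in thirds, so the letter names are G-B-D-F
Root: G
Minor 3rd above G: Bb
Diminished 5th above G: Db
Diminished 7th above G: Fb
Chord = G Bb Db Fb


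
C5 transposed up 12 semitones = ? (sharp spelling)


Working:
C5: chromatic position 0 in octave 5 → absolute = 5×12 + 0 = 60
Transpose up 12: 60 + 12 = 72
72 = 6×12 + 0 → C in octave 6
Result = C6


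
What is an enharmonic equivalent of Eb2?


Enharmonic notes sound the same pitch but are spelled with different letter names
Eb and D# name the same pitch class
= D#2


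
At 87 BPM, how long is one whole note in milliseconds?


One quarter-note beat = 60000 / BPM = 60000 / 87 ms
Whole note = 4 × quarter note
Duration = 4 × 60000 / 87 = 240000 / 87
= 2758.6 ms


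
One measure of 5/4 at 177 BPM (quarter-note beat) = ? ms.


Quarter-note beat duration = 60000 / 177 ms
Beats per measure (5/4) = 5
One measure = 5 × 60000 / 177 = 300000 / 177 ms
= 1694.9 ms


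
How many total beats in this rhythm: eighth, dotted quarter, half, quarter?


Let's work it out.
Beat values:
  eighth = 0.5 beats
  dotted quarter = 1.5 beats
  half = 2 beats
  quarter = 1 beat
Sum = 0.5 + 1.5 + 2 + 1
= 5 beats


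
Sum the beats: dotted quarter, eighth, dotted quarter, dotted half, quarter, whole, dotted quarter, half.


Let's work it out.
Beat values:
  dotted quarter = 1.5 beats
  eighth = 0.5 beats
  dotted quarter = 1.5 beats
  dotted half = 3 beats
  quarter = 1 beat
  whole = 4 beats
  dotted quarter = 1.5 beats
  half = 2 beats
Sum = 1.5 + 0.5 + 1.5 + 3 + 1 + 4 + 1.5 + 2
= 15 beats


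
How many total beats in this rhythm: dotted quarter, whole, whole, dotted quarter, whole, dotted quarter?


Reasoning:
Beat values:
  dotted quarter = 1.5 beats
  whole = 4 beats
  whole = 4 beats
  dotted quarter = 1.5 beats
  whole = 4 beats
  dotted quarter = 1.5 beats
Sum = 1.5 + 4 + 4 + 1.5 + 4 + 1.5
= 16.5 beats


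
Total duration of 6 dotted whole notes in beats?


Working:
Base whole note = 4 beats
Dot 1 adds half the previous value: +2
One dotted whole = 4 + 2 = 6
6 of them = 6 × 6 = 36
= 36 beats


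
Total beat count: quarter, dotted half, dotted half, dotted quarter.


Beat values:
  quarter = 1 beat
  dotted half = 3 beats
  dotted half = 3 beats
  dotted quarter = 1.5 beats
Sum = 1 + 3 + 3 + 1.5
= 8.5 beats


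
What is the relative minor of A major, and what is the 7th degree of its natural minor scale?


Solution.
The relative minor shares the major's key signature and starts on its 6th degree
6th degree = a major 6th above the tonic; a major 6th above A is F#
→ relative minor of A major is F# minor
F# natural minor scale: F# G# A B C# D E
= F# minor; 7th degree = E


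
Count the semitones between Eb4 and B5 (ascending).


Step by step:
Absolute semitone position = octave×12 + chromatic position
Eb4: 4×12 + 3 = 51
B5: 5×12 + 11 = 71
Difference = 71 - 51 = 20
= 20 semitones


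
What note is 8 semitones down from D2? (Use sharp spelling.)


Step by step:
D2: chromatic position 2 in octave 2 → absolute = 2×12 + 2 = 26
Transpose down 8: 26 - 8 = 18
18 = 1×12 + 6 → F# in octave 1
Result = F#1


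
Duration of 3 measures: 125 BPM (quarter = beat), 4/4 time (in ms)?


Quarter-note beat duration = 60000 / 125 ms
Beats per measure (4/4) = 4
One measure = 4 × 60000 / 125 = 240000 / 125 ms
3 measures = 3 × 240000 / 125 = 720000 / 125
= 5760.0 ms


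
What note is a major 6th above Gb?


Step by step:
A 6th spans 6 letter names, so from G we land on E
A major 6th = 9 semitones above Gb
Spell E at that pitch: Eb
= Eb


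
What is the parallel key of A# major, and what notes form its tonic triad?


Parallel keys share the same tonic but differ in mode
A# major → parallel is A# minor
Tonic triad of A# minor = A# C# E#
= A# minor; triad = A# C# E#


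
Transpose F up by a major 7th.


Step by step:
major 7th: 7 letter names, 11 semitones
Letter: F + 6 → E
Pitch: F + 11 semitones, spelled as an E → E
= E


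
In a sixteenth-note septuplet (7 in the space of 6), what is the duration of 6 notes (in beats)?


Septuplet: 7 notes occupy the space of 6 sixteenth notes
Space = 6 × 1/4 = 3/2 beats
Each septuplet note = 3/2 / 7 = 3/14 beats
6 notes = 6 × 3/14 = 9/7
= 9/7 beats


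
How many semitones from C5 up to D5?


Let's work it out.
Absolute semitone position = octave×12 + chromatic position
C5: 5×12 + 0 = 60
D5: 5×12 + 2 = 62
Difference = 62 - 60 = 2
= 2 semitones


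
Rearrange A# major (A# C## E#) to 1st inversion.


Root position: A# C## E#
1st inversion: move root up an octave
Bass note: C##
Notes (bottom to top) = C## E# A#


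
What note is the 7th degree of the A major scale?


Major scale pattern: W-W-H-W-W-W-H (2-2-1-2-2-2-1 semitones)
Starting from A:
  A + 2 semitones → B
  B + 2 semitones → C#
  C# + 1 semitone → D
  D + 2 semitones → E
  E + 2 semitones → F#
  F# + 2 semitones → G#
  G# + 1 semitone → A
Scale: A B C# D E F# G#
Degree 7 = G#


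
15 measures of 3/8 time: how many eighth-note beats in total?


Let's work it out.
Time signature 3/8: the bottom number 8 means the eighth note gets one count
The top number 3 means 3 eighth-note beats per measure
Total = 3 × 15 measures
= 45 eighth-note beats


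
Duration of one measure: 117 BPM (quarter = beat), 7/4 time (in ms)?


Step by step:
Quarter-note beat duration = 60000 / 117 ms
Beats per measure (7/4) = 7
One measure = 7 × 60000 / 117 = 420000 / 117 ms
= 3589.7 ms


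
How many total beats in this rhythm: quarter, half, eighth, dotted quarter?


Working:
Beat values:
  quarter = 1 beat
  half = 2 beats
  eighth = 0.5 beats
  dotted quarter = 1.5 beats
Sum = 1 + 2 + 0.5 + 1.5
= 5 beats


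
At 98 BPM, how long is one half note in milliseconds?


Reasoning:
One quarter-note beat = 60000 / BPM = 60000 / 98 ms
Half note = 2 × quarter note
Duration = 2 × 60000 / 98 = 120000 / 98
= 1224.5 ms


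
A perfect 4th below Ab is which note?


Working:
A 4th spans 4 letter names, so from A we land on E
A perfect 4th = 5 semitones below Ab
Spell E at that pitch: Eb
= Eb


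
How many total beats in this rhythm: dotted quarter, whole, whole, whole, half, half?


Step by step:
Beat values:
  dotted quarter = 1.5 beats
  whole = 4 beats
  whole = 4 beats
  whole = 4 beats
  half = 2 beats
  half = 2 beats
Sum = 1.5 + 4 + 4 + 4 + 2 + 2
= 17.5 beats


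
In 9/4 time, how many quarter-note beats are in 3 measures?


Let's work it out.
Time signature 9/4: the bottom number 4 means the quarter note gets one count
The top number 9 means 9 quarter-note beats per measure
Total = 9 × 3 measures
= 27 quarter-note beats


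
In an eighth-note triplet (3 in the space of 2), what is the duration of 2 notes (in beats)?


Step by step:
Triplet: 3 notes occupy the space of 2 eighth notes
Space = 2 × 1/2 = 1 beat
Each triplet note = 1 / 3 = 1/3 beats
2 notes = 2 × 1/3 = 2/3
= 2/3 beats


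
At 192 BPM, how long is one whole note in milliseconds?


Working:
One quarter-note beat = 60000 / BPM = 60000 / 192 ms
Whole note = 4 × quarter note
Duration = 4 × 60000 / 192 = 240000 / 192
= 1250.0 ms


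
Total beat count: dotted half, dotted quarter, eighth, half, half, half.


Reasoning:
Beat values:
  dotted half = 3 beats
  dotted quarter = 1.5 beats
  eighth = 0.5 beats
  half = 2 beats
  half = 2 beats
  half = 2 beats
Sum = 3 + 1.5 + 0.5 + 2 + 2 + 2
= 11 beats


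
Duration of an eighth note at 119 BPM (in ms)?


Let's work it out.
One quarter-note beat = 60000 / BPM = 60000 / 119 ms
Eighth note = 1/2 × quarter note
Duration = 1/2 × 60000 / 119 = 30000 / 119
= 252.1 ms


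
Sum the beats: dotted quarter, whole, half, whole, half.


Reasoning:
Beat values:
  dotted quarter = 1.5 beats
  whole = 4 beats
  half = 2 beats
  whole = 4 beats
  half = 2 beats
Sum = 1.5 + 4 + 2 + 4 + 2
= 13.5 beats


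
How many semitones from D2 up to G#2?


Absolute semitone position = octave×12 + chromatic position
D2: 2×12 + 2 = 26
G#2: 2×12 + 8 = 32
Difference = 32 - 26 = 6
= 6 semitones


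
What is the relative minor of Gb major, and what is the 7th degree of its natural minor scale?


Reasoning:
The relative minor shares the major's key signature and starts on its 6th degree
6th degree = a major 6th above the tonic; a major 6th above Gb is Eb
→ relative minor of Gb major is Eb minor
Eb natural minor scale: Eb F Gb Ab Bb Cb Db
= Eb minor; 7th degree = Db


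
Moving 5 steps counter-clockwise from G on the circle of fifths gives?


Working:
Each counter-clockwise step moves down a perfect 5th (= up a perfect 4th)
From G: G → C → F → Bb → Eb → Ab
= Ab


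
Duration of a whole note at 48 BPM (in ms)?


Reasoning:
One quarter-note beat = 60000 / BPM = 60000 / 48 ms
Whole note = 4 × quarter note
Duration = 4 × 60000 / 48 = 240000 / 48
= 5000.0 ms


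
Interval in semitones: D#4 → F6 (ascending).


Let's work it out.
Absolute semitone position = octave×12 + chromatic position
D#4: 4×12 + 3 = 51
F6: 6×12 + 5 = 77
Difference = 77 - 51 = 26
= 26 semitones


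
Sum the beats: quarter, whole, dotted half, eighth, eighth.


Step by step:
Beat values:
  quarter = 1 beat
  whole = 4 beats
  dotted half = 3 beats
  eighth = 0.5 beats
  eighth = 0.5 beats
Sum = 1 + 4 + 3 + 0.5 + 0.5
= 9 beats


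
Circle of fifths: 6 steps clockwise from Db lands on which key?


Working:
Each clockwise step on the circle of fifths moves up a perfect 5th
From Db: Db → Ab → Eb → Bb → F → C → G
= G


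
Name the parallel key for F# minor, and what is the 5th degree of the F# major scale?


Working:
Parallel keys share the same tonic but differ in mode
F# minor → parallel is F# major
F# major scale: F# G# A# B C# D# E#
= F# major; 5th degree = C#


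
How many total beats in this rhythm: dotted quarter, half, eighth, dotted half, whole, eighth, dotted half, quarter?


Let's work it out.
Beat values:
  dotted quarter = 1.5 beats
  half = 2 beats
  eighth = 0.5 beats
  dotted half = 3 beats
  whole = 4 beats
  eighth = 0.5 beats
  dotted half = 3 beats
  quarter = 1 beat
Sum = 1.5 + 2 + 0.5 + 3 + 4 + 0.5 + 3 + 1
= 15.5 beats


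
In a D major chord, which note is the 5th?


Step by step:
Major triad = root + major 3rd (4 semitones) + perfect 5th (7 semitones)
A triad on D stacks thirds, so the chord tones use letter names D-F-A
Root: D
Major 3rd above D: F#
Perfect 5th above D: A
The 5th = A


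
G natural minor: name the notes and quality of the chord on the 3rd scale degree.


Working:
G natural minor scale: G A Bb C D Eb F
Diatonic triad on degree 3 stacks scale notes 3, 5, 7: Bb D F
Bb→D = 4 semitones; Bb→F = 7 semitones → major triad
= Bb D F (major)


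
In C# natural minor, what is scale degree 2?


Step by step:
Natural minor scale pattern: W-H-W-W-H-W-W (2-1-2-2-1-2-2 semitones)
Starting from C#:
  C# + 2 semitones → D#
  D# + 1 semitone → E
  E + 2 semitones → F#
  F# + 2 semitones → G#
  G# + 1 semitone → A
  A + 2 semitones → B
  B + 2 semitones → C#
Scale: C# D# E F# G# A B
Degree 2 = D#


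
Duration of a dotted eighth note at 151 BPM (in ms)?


One quarter-note beat = 60000 / BPM = 60000 / 151 ms
Dotted eighth note = 3/4 × quarter note
Duration = 3/4 × 60000 / 151 = 45000 / 151
= 298.0 ms


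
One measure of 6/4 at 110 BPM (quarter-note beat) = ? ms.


Let's work it out.
Quarter-note beat duration = 60000 / 110 ms
Beats per measure (6/4) = 6
One measure = 6 × 60000 / 110 = 360000 / 110 ms
= 3272.7 ms


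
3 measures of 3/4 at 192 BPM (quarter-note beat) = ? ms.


Working:
Quarter-note beat duration = 60000 / 192 ms
Beats per measure (3/4) = 3
One measure = 3 × 60000 / 192 = 180000 / 192 ms
3 measures = 3 × 180000 / 192 = 540000 / 192
= 2812.5 ms


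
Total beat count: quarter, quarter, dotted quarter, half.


Solution.
Beat values:
  quarter = 1 beat
  quarter = 1 beat
  dotted quarter = 1.5 beats
  half = 2 beats
Sum = 1 + 1 + 1.5 + 2
= 5.5 beats


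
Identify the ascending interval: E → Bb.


Step by step:
Letter names: E → B spans 5 letter names → a 5th
Semitones: E → Bb = 6 half-steps
A 5th of 6 semitones is a diminished 5th
= diminished 5th


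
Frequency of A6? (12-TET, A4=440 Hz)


Let's work it out.
f = 440 × 2^(n/12) where n = semitones from A4
A6: 24 semitones from A4
f = 440 × 2^(24/12)
f = 1760.00 Hz


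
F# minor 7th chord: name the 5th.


Let's work it out.
Minor 7th chord = root + minor 3rd + perfect 5th + minor 7th
Seventh chords stack in thirds, so the letter names are F-A-C-E
Root: F#
Minor 3rd above F#: A
Perfect 5th above F#: C#
Minor 7th above F#: E
The 5th = C#


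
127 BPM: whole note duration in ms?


One quarter-note beat = 60000 / BPM = 60000 / 127 ms
Whole note = 4 × quarter note
Duration = 4 × 60000 / 127 = 240000 / 127
= 1889.8 ms


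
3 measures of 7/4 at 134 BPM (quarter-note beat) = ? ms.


Step by step:
Quarter-note beat duration = 60000 / 134 ms
Beats per measure (7/4) = 7
One measure = 7 × 60000 / 134 = 420000 / 134 ms
3 measures = 3 × 420000 / 134 = 1260000 / 134
= 9403.0 ms


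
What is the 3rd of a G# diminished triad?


Solution.
Diminished triad = root + minor 3rd (3 semitones) + diminished 5th (6 semitones)
A triad on G# stacks thirds, so the chord tones use letter names G-B-D
Root: G#
Minor 3rd above G#: B
Diminished 5th above G#: D
The 3rd = B


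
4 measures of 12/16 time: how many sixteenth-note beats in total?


Reasoning:
Time signature 12/16: the bottom number 16 means the sixteenth note gets one count
The top number 12 means 12 sixteenth-note beats per measure
Total = 12 × 4 measures
= 48 sixteenth-note beats


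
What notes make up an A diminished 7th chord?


Let's work it out.
Diminished 7th chord = root + minor 3rd + diminished 5th + diminished 7th
Seventh chords stack in thirds, so the letter names are A-C-E-G
Root: A
Minor 3rd above A: C
Diminished 5th above A: Eb
Diminished 7th above A: Gb
Chord = A C Eb Gb


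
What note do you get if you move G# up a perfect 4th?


perfect 4th: 4 letter names, 5 semitones
Letter: G + 3 → C
Pitch: G# + 5 semitones, spelled as a C → C#
= C#


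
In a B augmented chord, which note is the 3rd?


Step by step:
Augmented triad = root + major 3rd (4 semitones) + augmented 5th (8 semitones)
A triad on B stacks thirds, so the chord tones use letter names B-D-F
Root: B
Major 3rd above B: D#
Augmented 5th above B: F##
The 3rd = D#


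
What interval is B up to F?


Let's work it out.
Letter names: B → F spans 5 letter names → a 5th
Semitones: B → F = 6 half-steps
A 5th of 6 semitones is a diminished 5th
= diminished 5th


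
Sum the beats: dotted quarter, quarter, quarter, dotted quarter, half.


Beat values:
  dotted quarter = 1.5 beats
  quarter = 1 beat
  quarter = 1 beat
  dotted quarter = 1.5 beats
  half = 2 beats
Sum = 1.5 + 1 + 1 + 1.5 + 2
= 7 beats


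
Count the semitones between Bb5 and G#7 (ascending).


Absolute semitone position = octave×12 + chromatic position
Bb5: 5×12 + 10 = 70
G#7: 7×12 + 8 = 92
Difference = 92 - 70 = 22
= 22 semitones


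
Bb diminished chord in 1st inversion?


Root position: Bb Db Fb
1st inversion: move root up an octave
Bass note: Db
Notes (bottom to top) = Db Fb Bb


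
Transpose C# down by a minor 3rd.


minor 3rd: 3 letter names, 3 semitones
Letter: C - 2 → A
Pitch: C# - 3 semitones, spelled as an A → A#
= A#


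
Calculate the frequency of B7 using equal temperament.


Solution.
f = 440 × 2^(n/12) where n = semitones from A4
B7: 38 semitones from A4
f = 440 × 2^(38/12)
f = 3951.07 Hz


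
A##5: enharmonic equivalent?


Let's work it out.
Enharmonic notes sound the same pitch but are spelled with different letter names
A## and B name the same pitch class
= B5


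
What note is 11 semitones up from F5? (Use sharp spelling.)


F5: chromatic position 5 in octave 5 → absolute = 5×12 + 5 = 65
Transpose up 11: 65 + 11 = 76
76 = 6×12 + 4 → E in octave 6
Result = E6


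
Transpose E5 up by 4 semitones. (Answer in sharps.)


Working:
E5: chromatic position 4 in octave 5 → absolute = 5×12 + 4 = 64
Transpose up 4: 64 + 4 = 68
68 = 5×12 + 8 → G# in octave 5
Result = G#5


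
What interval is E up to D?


Solution.
Letter names: E → D spans 7 letter names → a 7th
Semitones: E → D = 10 half-steps
A 7th of 10 semitones is a minor 7th
= minor 7th


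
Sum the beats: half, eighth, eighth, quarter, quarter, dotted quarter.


Beat values:
  half = 2 beats
  eighth = 0.5 beats
  eighth = 0.5 beats
  quarter = 1 beat
  quarter = 1 beat
  dotted quarter = 1.5 beats
Sum = 2 + 0.5 + 0.5 + 1 + 1 + 1.5
= 6.5 beats


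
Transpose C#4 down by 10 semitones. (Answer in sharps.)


Step by step:
C#4: chromatic position 1 in octave 4 → absolute = 4×12 + 1 = 49
Transpose down 10: 49 - 10 = 39
39 = 3×12 + 3 → D# in octave 3
Result = D#3


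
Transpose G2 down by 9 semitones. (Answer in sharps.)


Reasoning:
G2: chromatic position 7 in octave 2 → absolute = 2×12 + 7 = 31
Transpose down 9: 31 - 9 = 22
22 = 1×12 + 10 → A# in octave 1
Result = A#1


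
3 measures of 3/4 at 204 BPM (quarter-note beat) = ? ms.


Quarter-note beat duration = 60000 / 204 ms
Beats per measure (3/4) = 3
One measure = 3 × 60000 / 204 = 180000 / 204 ms
3 measures = 3 × 180000 / 204 = 540000 / 204
= 2647.1 ms


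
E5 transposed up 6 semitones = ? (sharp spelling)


Reasoning:
E5: chromatic position 4 in octave 5 → absolute = 5×12 + 4 = 64
Transpose up 6: 64 + 6 = 70
70 = 5×12 + 10 → A# in octave 5
Result = A#5


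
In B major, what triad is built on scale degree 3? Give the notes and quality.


B major scale: B C# D# E F# G# A#
Diatonic triad on degree 3 stacks scale notes 3, 5, 7: D# F# A#
D#→F# = 3 semitones; D#→A# = 7 semitones → minor triad
= D# F# A# (minor)


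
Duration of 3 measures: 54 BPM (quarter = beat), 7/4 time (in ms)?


Let's work it out.
Quarter-note beat duration = 60000 / 54 ms
Beats per measure (7/4) = 7
One measure = 7 × 60000 / 54 = 420000 / 54 ms
3 measures = 3 × 420000 / 54 = 1260000 / 54
= 23333.3 ms


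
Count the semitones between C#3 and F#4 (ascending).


Absolute semitone position = octave×12 + chromatic position
C#3: 3×12 + 1 = 37
F#4: 4×12 + 6 = 54
Difference = 54 - 37 = 17
= 17 semitones


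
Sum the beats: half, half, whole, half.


Beat values:
  half = 2 beats
  half = 2 beats
  whole = 4 beats
  half = 2 beats
Sum = 2 + 2 + 4 + 2
= 10 beats


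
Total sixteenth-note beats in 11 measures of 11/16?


Step by step:
Time signature 11/16: the bottom number 16 means the sixteenth note gets one count
The top number 11 means 11 sixteenth-note beats per measure
Total = 11 × 11 measures
= 121 sixteenth-note beats


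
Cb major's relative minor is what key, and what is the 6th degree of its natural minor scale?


The relative minor shares the major's key signature and starts on its 6th degree
6th degree = a major 6th above the tonic; a major 6th above Cb is Ab
→ relative minor of Cb major is Ab minor
Ab natural minor scale: Ab Bb Cb Db Eb Fb Gb
= Ab minor; 6th degree = Fb


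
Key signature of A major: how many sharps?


Solution.
Sharp major keys follow the circle of fifths: C(0), G(1), D(2), A(3), E(4), B(5), F#(6), C#(7)
A major has 3 sharps
Order of sharps: F# C# G# D# A# E# B# → first 3: F#, C#, G#
= 3 sharps


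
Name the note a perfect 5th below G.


Let's work it out.
A 5th spans 5 letter names, so from G we land on C
A perfect 5th = 7 semitones below G
Spell C at that pitch: C
= C


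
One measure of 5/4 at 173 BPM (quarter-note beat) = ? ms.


Solution.
Quarter-note beat duration = 60000 / 173 ms
Beats per measure (5/4) = 5
One measure = 5 × 60000 / 173 = 300000 / 173 ms
= 1734.1 ms


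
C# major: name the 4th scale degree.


Solution.
Major scale pattern: W-W-H-W-W-W-H (2-2-1-2-2-2-1 semitones)
Starting from C#:
  C# + 2 semitones → D#
  D# + 2 semitones → E#
  E# + 1 semitone → F#
  F# + 2 semitones → G#
  G# + 2 semitones → A#
  A# + 2 semitones → B#
  B# + 1 semitone → C#
Scale: C# D# E# F# G# A# B#
Degree 4 = F#


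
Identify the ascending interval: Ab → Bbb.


Reasoning:
Letter names: A → B spans 2 letter names → a 2nd
Semitones: Ab → Bbb = 1 half-step
A 2nd of 1 semitone is a minor 2nd
= minor 2nd


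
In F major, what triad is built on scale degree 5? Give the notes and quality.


Working:
F major scale: F G A Bb C D E
Diatonic triad on degree 5 stacks scale notes 5, 7, 2: C E G
C→E = 4 semitones; C→G = 7 semitones → major triad
= C E G (major)


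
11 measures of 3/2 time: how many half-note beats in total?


Solution.
Time signature 3/2: the bottom number 2 means the half note gets one count
The top number 3 means 3 half-note beats per measure
Total = 3 × 11 measures
= 33 half-note beats


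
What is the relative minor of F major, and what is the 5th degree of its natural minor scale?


Working:
The relative minor shares the major's key signature and starts on its 6th degree
6th degree = a major 6th above the tonic; a major 6th above F is D
→ relative minor of F major is D minor
D natural minor scale: D E F G A Bb C
= D minor; 5th degree = A


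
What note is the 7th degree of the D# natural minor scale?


Natural minor scale pattern: W-H-W-W-H-W-W (2-1-2-2-1-2-2 semitones)
Starting from D#:
  D# + 2 semitones → E#
  E# + 1 semitone → F#
  F# + 2 semitones → G#
  G# + 2 semitones → A#
  A# + 1 semitone → B
  B + 2 semitones → C#
  C# + 2 semitones → D#
Scale: D# E# F# G# A# B C#
Degree 7 = C#


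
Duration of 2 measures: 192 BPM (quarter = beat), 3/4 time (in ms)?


Quarter-note beat duration = 60000 / 192 ms
Beats per measure (3/4) = 3
One measure = 3 × 60000 / 192 = 180000 / 192 ms
2 measures = 2 × 180000 / 192 = 360000 / 192
= 1875.0 ms


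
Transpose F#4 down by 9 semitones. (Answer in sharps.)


Solution.
F#4: chromatic position 6 in octave 4 → absolute = 4×12 + 6 = 54
Transpose down 9: 54 - 9 = 45
45 = 3×12 + 9 → A in octave 3
Result = A3


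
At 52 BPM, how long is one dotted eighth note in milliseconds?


Working:
One quarter-note beat = 60000 / BPM = 60000 / 52 ms
Dotted eighth note = 3/4 × quarter note
Duration = 3/4 × 60000 / 52 = 45000 / 52
= 865.4 ms


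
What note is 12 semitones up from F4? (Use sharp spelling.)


Reasoning:
F4: chromatic position 5 in octave 4 → absolute = 4×12 + 5 = 53
Transpose up 12: 53 + 12 = 65
65 = 5×12 + 5 → F in octave 5
Result = F5


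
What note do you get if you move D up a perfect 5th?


Reasoning:
perfect 5th: 5 letter names, 7 semitones
Letter: D + 4 → A
Pitch: D + 7 semitones, spelled as an A → A
= A


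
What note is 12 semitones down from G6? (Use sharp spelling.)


G6: chromatic position 7 in octave 6 → absolute = 6×12 + 7 = 79
Transpose down 12: 79 - 12 = 67
67 = 5×12 + 7 → G in octave 5
Result = G5


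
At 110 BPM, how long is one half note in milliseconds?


Step by step:
One quarter-note beat = 60000 / BPM = 60000 / 110 ms
Half note = 2 × quarter note
Duration = 2 × 60000 / 110 = 120000 / 110
= 1090.9 ms


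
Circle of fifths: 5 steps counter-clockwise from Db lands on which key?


Each counter-clockwise step moves down a perfect 5th (= up a perfect 4th)
From Db: Db → F#/Gb → B → E → A → D
= D


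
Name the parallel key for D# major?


Reasoning:
Parallel keys share the same tonic but differ in mode
D# major → parallel is D# minor
= D# minor


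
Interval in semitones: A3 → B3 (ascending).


Absolute semitone position = octave×12 + chromatic position
A3: 3×12 + 9 = 45
B3: 3×12 + 11 = 47
Difference = 47 - 45 = 2
= 2 semitones


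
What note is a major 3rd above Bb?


Solution.
A 3rd spans 3 letter names, so from B we land on D
A major 3rd = 4 semitones above Bb
Spell D at that pitch: D
= D


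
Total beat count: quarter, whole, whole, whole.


Beat values:
  quarter = 1 beat
  whole = 4 beats
  whole = 4 beats
  whole = 4 beats
Sum = 1 + 4 + 4 + 4
= 13 beats


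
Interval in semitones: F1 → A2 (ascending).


Step by step:
Absolute semitone position = octave×12 + chromatic position
F1: 1×12 + 5 = 17
A2: 2×12 + 9 = 33
Difference = 33 - 17 = 16
= 16 semitones


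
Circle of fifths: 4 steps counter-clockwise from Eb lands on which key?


Working:
Each counter-clockwise step moves down a perfect 5th (= up a perfect 4th)
From Eb: Eb → Ab → Db → F#/Gb → B
= B


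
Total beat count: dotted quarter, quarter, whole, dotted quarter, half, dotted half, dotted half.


Beat values:
  dotted quarter = 1.5 beats
  quarter = 1 beat
  whole = 4 beats
  dotted quarter = 1.5 beats
  half = 2 beats
  dotted half = 3 beats
  dotted half = 3 beats
Sum = 1.5 + 1 + 4 + 1.5 + 2 + 3 + 3
= 16 beats


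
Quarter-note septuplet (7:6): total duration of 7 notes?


Septuplet: 7 notes occupy the space of 6 quarter notes
Space = 6 × 1 = 6 beats
Each septuplet note = 6 / 7 = 6/7 beats
7 notes = 7 × 6/7 = 6
= 6 beats


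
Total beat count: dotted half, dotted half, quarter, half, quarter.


Step by step:
Beat values:
  dotted half = 3 beats
  dotted half = 3 beats
  quarter = 1 beat
  half = 2 beats
  quarter = 1 beat
Sum = 3 + 3 + 1 + 2 + 1
= 10 beats


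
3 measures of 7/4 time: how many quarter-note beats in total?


Time signature 7/4: the bottom number 4 means the quarter note gets one count
The top number 7 means 7 quarter-note beats per measure
Total = 7 × 3 measures
= 21 quarter-note beats


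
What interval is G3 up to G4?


Step by step:
Letter names: G → G spans 8 letter names → an octave
Semitones: G3 → G4 = 12 half-steps
An octave of 12 semitones is a perfect octave
= perfect octave


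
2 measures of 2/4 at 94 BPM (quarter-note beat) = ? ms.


Solution.
Quarter-note beat duration = 60000 / 94 ms
Beats per measure (2/4) = 2
One measure = 2 × 60000 / 94 = 120000 / 94 ms
2 measures = 2 × 120000 / 94 = 240000 / 94
= 2553.2 ms


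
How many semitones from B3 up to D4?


Working:
Absolute semitone position = octave×12 + chromatic position
B3: 3×12 + 11 = 47
D4: 4×12 + 2 = 50
Difference = 50 - 47 = 3
= 3 semitones


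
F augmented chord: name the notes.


Solution.
Augmented triad = root + major 3rd (4 semitones) + augmented 5th (8 semitones)
A triad on F stacks thirds, so the chord tones use letter names F-A-C
Root: F
Major 3rd above F: A
Augmented 5th above F: C#
Chord = F A C#


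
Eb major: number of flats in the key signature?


Solution.
Flat major keys: C(0), F(1), Bb(2), Eb(3), Ab(4), Db(5), Gb(6), Cb(7)
Eb major has 3 flats
Order of flats: Bb Eb Ab Db Gb Cb Fb → first 3: Bb, Eb, Ab
= 3 flats


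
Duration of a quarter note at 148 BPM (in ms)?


Reasoning:
One quarter-note beat = 60000 / BPM = 60000 / 148 ms
Duration = 60000 / 148
= 405.4 ms


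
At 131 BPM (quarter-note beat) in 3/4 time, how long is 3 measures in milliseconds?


Working:
Quarter-note beat duration = 60000 / 131 ms
Beats per measure (3/4) = 3
One measure = 3 × 60000 / 131 = 180000 / 131 ms
3 measures = 3 × 180000 / 131 = 540000 / 131
= 4122.1 ms


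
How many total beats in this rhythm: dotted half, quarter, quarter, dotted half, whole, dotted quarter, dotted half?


Let's work it out.
Beat values:
  dotted half = 3 beats
  quarter = 1 beat
  quarter = 1 beat
  dotted half = 3 beats
  whole = 4 beats
  dotted quarter = 1.5 beats
  dotted half = 3 beats
Sum = 3 + 1 + 1 + 3 + 4 + 1.5 + 3
= 16.5 beats


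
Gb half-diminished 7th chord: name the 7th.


Let's work it out.
Half-diminished 7th chord = root + minor 3rd + diminished 5th + minor 7th
Seventh chords stack in thirds, so the letter names are G-B-D-F
Root: Gb
Minor 3rd above Gb: Bbb
Diminished 5th above Gb: Dbb
Minor 7th above Gb: Fb
The 7th = Fb


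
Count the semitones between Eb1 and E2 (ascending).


Working:
Absolute semitone position = octave×12 + chromatic position
Eb1: 1×12 + 3 = 15
E2: 2×12 + 4 = 28
Difference = 28 - 15 = 13
= 13 semitones


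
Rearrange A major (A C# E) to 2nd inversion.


Solution.
Root position: A C# E
2nd inversion: move root and 3rd up an octave
Bass note: E
Notes (bottom to top) = E A C#


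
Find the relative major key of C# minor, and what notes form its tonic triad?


Step by step:
The relative major shares the key signature and is a minor 3rd above the minor tonic
A minor 3rd above C# is E
→ relative major of C# minor is E major
Tonic triad of E major = root + major 3rd + perfect 5th = E G# B
= E major; triad = E G# B


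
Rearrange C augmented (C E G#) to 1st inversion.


Step by step:
Root position: C E G#
1st inversion: move root up an octave
Bass note: E
Notes (bottom to top) = E G# C


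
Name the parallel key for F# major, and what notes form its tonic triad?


Working:
Parallel keys share the same tonic but differ in mode
F# major → parallel is F# minor
Tonic triad of F# minor = F# A C#
= F# minor; triad = F# A C#


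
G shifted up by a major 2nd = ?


Step by step:
major 2nd: 2 letter names, 2 semitones
Letter: G + 1 → A
Pitch: G + 2 semitones, spelled as an A → A
= A


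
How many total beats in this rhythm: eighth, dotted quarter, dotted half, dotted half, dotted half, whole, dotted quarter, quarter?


Let's work it out.
Beat values:
  eighth = 0.5 beats
  dotted quarter = 1.5 beats
  dotted half = 3 beats
  dotted half = 3 beats
  dotted half = 3 beats
  whole = 4 beats
  dotted quarter = 1.5 beats
  quarter = 1 beat
Sum = 0.5 + 1.5 + 3 + 3 + 3 + 4 + 1.5 + 1
= 17.5 beats


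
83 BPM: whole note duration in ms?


Reasoning:
One quarter-note beat = 60000 / BPM = 60000 / 83 ms
Whole note = 4 × quarter note
Duration = 4 × 60000 / 83 = 240000 / 83
= 2891.6 ms


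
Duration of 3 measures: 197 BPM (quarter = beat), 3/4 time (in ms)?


Quarter-note beat duration = 60000 / 197 ms
Beats per measure (3/4) = 3
One measure = 3 × 60000 / 197 = 180000 / 197 ms
3 measures = 3 × 180000 / 197 = 540000 / 197
= 2741.1 ms


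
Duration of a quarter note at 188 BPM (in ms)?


Let's work it out.
One quarter-note beat = 60000 / BPM = 60000 / 188 ms
Duration = 60000 / 188
= 319.1 ms


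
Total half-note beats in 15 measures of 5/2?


Step by step:
Time signature 5/2: the bottom number 2 means the half note gets one count
The top number 5 means 5 half-note beats per measure
Total = 5 × 15 measures
= 75 half-note beats
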